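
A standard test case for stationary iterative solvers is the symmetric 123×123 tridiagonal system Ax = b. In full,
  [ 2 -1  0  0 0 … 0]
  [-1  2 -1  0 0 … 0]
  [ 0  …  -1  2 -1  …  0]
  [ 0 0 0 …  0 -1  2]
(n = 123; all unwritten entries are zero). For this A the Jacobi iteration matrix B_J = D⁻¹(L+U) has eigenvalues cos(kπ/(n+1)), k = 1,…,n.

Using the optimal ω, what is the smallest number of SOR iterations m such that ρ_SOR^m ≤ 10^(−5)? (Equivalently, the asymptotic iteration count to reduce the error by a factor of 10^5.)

m = 228

spectrum of D⁻¹(L+U) = {cos(kπ/124) : 1≤k≤123}; ρ_J = cos(π/124) = 0.9996791.
1 − cos²(π/124) = sin²(π/124) ⇒ √(1−ρ_J²) = sin(π/124) = 0.0253327.
[ω*] 2 ÷ (1 + 0.0253327) = 2 ÷ 1.0253327 = 1.9505864.
At ω = 1.9505864 every |λ(B_ω)| = ω−1, so ρ_SOR = 0.9505864.
m ≥ 5·ln10 / (−ln 0.9505864) = 227.186; smallest integer m = 228.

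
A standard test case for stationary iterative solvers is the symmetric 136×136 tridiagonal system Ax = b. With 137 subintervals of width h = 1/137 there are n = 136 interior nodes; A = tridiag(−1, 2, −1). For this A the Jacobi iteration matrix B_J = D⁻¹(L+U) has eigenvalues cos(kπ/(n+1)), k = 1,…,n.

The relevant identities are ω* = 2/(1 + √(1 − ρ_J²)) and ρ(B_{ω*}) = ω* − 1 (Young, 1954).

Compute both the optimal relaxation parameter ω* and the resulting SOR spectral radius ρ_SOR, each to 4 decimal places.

ω* = 1.9552, ρ_SOR = 0.9552

n=136: λ(B_J) = 1 − λ(A)/2 = cos(kπ/137); k=1 gives ρ_J = 0.9997.
√(1−ρ_J²) = |sin(π/137)| = 0.02293
ω* = 2 / (1 + 0.02293) = 2 / 1.02293 ≈ 1.9552.
ρ_SOR = ω* − 1 = 1.9552 − 1 = 0.9552.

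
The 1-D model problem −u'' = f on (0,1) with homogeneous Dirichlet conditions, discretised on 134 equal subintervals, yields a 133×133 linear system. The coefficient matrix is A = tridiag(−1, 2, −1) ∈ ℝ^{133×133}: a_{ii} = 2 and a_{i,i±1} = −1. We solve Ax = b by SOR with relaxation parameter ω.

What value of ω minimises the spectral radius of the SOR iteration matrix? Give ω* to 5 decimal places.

ρ_J = max_k |cos(kπ/134)| = cos(π/134) = 0.99973
√(1−ρ_J²) = |sin(π/134)| = 0.023443
ω* = 2/(1+0.023443) = 1.95419
and ρ(B_{ω*}) = 1.95419 − 1 = 0.95419.

ω* = 1.95419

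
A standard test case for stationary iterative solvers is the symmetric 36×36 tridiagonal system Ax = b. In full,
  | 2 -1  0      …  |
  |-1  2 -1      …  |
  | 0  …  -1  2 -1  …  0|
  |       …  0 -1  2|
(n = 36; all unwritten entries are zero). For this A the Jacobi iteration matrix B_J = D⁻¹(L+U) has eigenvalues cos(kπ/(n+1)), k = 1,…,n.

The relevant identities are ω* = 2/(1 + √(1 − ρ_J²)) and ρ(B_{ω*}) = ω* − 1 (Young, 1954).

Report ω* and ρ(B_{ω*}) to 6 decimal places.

½·tridiag(1,0,1) at n=36: λ_k = cos(kπ/37); max |λ| at k=1 ⇒ ρ_J = cos(π/37) ≈ 0.996397.
root = sin(π/37) = 0.0848059  (since 1−cos² = sin²).
Then 2/(1+√(1−ρ_J²)) = 2/(1+0.0848059); ω* = 2/1.0848059 = 1.843648.
ρ_SOR = ω* − 1 ≈ 0.843648.

ω* = 1.843648, ρ_SOR = 0.843648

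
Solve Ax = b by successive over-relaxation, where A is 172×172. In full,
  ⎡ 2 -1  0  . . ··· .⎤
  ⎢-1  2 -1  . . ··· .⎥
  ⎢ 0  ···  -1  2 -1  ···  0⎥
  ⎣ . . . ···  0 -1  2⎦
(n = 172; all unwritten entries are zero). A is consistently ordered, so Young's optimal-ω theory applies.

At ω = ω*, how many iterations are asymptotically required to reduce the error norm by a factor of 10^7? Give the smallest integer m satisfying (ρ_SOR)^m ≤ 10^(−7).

m = 444

spectrum of D⁻¹(L+U) = {cos(kπ/173) : 1≤k≤172}; ρ_J = cos(π/173) = 0.9998351.
√(1 − cos²(π/173)) = sin(π/173) ≈ 0.0181585.
So ω* = 2/1.0181585 = 1.9643307 (Young).
Hence ρ(B_{ω*}) = 1.9643307 − 1 = 0.9643307.
Need (0.9643307)^m ≤ 10^(−7): m ≥ 7·ln10/|ln 0.9643307| = 16.1181/0.036321 = 443.768 ⇒ m = 444.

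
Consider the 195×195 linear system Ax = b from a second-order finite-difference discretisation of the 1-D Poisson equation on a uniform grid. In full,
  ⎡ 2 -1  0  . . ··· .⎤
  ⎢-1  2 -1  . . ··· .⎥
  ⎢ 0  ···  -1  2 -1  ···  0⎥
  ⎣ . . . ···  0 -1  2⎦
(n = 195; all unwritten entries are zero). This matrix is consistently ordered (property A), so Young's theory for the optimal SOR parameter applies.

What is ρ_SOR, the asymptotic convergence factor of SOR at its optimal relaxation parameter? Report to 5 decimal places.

With n=195, ρ(Jacobi) = cos(π/196) = 0.99987.
√(1−ρ_J²) = |sin(π/196)| = 0.016028
ω* = 2/(1+0.016028) = 1.96845
Hence ρ(B_{ω*}) = 1.96845 − 1 = 0.96845.

ρ_SOR = 0.96845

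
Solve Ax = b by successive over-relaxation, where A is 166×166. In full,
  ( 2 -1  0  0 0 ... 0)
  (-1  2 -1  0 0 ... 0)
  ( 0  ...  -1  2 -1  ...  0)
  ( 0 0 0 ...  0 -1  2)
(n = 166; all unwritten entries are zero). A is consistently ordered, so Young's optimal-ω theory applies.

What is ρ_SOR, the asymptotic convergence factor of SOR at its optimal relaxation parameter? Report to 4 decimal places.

ρ_SOR = 0.9631

With n=166, ρ(Jacobi) = cos(π/167) = 0.9998.
√(1−ρ_J²) = |sin(π/167)| = 0.01881
[ω*] 2 ÷ (1 + 0.01881) = 2 ÷ 1.01881 = 1.9631.
At ω = 1.9631 every |λ(B_ω)| = ω−1, so ρ_SOR = 0.9631.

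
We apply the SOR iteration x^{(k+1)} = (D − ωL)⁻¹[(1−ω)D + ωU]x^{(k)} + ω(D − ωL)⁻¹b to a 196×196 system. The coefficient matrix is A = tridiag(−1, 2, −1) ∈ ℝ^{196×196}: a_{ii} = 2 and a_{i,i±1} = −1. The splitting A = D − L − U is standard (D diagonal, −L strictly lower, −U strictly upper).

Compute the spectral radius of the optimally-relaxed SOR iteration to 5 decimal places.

With n=196, ρ(Jacobi) = cos(π/197) = 0.99987.
1 − cos²(π/197) = sin²(π/197) ⇒ √(1−ρ_J²) = sin(π/197) = 0.015946.
ω* = 2/(1+0.015946) = 1.96861
ρ(B_{ω*}) = ω*−1 = 0.96861

ρ_SOR = 0.96861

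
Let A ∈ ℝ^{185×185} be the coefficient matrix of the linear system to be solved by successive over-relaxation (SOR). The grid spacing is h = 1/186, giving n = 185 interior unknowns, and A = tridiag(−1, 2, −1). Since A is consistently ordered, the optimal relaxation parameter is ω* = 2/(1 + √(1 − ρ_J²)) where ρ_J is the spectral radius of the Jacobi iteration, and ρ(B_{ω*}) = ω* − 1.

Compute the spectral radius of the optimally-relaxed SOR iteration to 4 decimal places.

ρ_SOR = 0.9668

n=185: λ(B_J) = 1 − λ(A)/2 = cos(kπ/186); k=1 gives ρ_J = 0.9999.
√(1−ρ_J²) simplifies to sin(π/186) = 0.01689.
So ω* = 2/1.01689 = 1.9668 (Young).
and ρ(B_{ω*}) = 1.9668 − 1 = 0.9668.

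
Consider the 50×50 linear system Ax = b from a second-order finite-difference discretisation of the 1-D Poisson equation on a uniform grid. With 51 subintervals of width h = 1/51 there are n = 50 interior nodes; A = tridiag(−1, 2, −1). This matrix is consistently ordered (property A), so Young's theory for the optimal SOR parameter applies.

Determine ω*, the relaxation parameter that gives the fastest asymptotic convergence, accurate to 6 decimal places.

ω* = 1.884018

With n=50, ρ(Jacobi) = cos(π/51) = 0.998103.
√(1−ρ_J²) = |sin(π/51)| = 0.0615609
[ω*] 2 ÷ (1 + 0.0615609) = 2 ÷ 1.0615609 = 1.884018.
Hence ρ(B_{ω*}) = 1.884018 − 1 = 0.884018.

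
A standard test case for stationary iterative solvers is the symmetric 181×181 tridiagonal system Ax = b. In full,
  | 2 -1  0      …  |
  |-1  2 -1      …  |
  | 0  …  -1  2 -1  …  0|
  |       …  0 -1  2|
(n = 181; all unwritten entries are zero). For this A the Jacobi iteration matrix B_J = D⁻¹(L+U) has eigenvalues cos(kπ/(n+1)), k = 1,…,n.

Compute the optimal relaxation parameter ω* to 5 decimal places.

spectrum of D⁻¹(L+U) = {cos(kπ/182) : 1≤k≤181}; ρ_J = cos(π/182) = 0.99985.
√(1−ρ_J²) = |sin(π/182)| = 0.017261
Young: ω* = 2/(1+√(1−ρ_J²)) = 2/(1+0.017261) = 2/1.017261 = 1.96606.
At ω = 1.96606 every |λ(B_ω)| = ω−1, so ρ_SOR = 0.96606.

ω* = 1.96606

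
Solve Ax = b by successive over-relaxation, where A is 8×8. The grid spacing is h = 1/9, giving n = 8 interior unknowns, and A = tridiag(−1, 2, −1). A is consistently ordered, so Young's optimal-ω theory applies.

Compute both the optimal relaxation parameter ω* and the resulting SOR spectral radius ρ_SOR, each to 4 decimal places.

ω* = 1.4903, ρ_SOR = 0.4903

spectrum of D⁻¹(L+U) = {cos(kπ/9) : 1≤k≤8}; ρ_J = cos(π/9) = 0.9397.
√(1−ρ_J²) = |sin(π/9)| = 0.34202
[ω*] 2 ÷ (1 + 0.34202) = 2 ÷ 1.34202 = 1.4903.
ρ_SOR = ω* − 1 = 1.4903 − 1 = 0.4903.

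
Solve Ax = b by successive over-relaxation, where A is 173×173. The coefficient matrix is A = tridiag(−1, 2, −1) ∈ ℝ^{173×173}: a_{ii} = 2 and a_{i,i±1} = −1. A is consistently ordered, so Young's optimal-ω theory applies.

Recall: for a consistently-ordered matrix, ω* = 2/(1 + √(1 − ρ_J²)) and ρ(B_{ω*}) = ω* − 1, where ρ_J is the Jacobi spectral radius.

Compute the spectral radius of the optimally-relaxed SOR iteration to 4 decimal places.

ρ_SOR = 0.9645

ρ_J = max_k |cos(kπ/174)| = cos(π/174) = 0.9998
root = sin(π/174) = 0.01805  (since 1−cos² = sin²).
ω* = 2 / (1 + 0.01805) = 2 / 1.01805 ≈ 1.9645.
[ρ_SOR] ω* − 1 = 0.9645.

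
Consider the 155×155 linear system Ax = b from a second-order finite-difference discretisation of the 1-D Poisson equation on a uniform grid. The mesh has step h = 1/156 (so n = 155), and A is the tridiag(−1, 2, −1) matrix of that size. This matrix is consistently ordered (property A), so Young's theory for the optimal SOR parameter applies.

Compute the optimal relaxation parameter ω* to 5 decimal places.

n=155: λ(B_J) = 1 − λ(A)/2 = cos(kπ/156); k=1 gives ρ_J = 0.99980.
√(1−ρ_J²) = |sin(π/156)| = 0.020137
So ω* = 2/1.020137 = 1.96052 (Young).
and ρ(B_{ω*}) = 1.96052 − 1 = 0.96052.

ω* = 1.96052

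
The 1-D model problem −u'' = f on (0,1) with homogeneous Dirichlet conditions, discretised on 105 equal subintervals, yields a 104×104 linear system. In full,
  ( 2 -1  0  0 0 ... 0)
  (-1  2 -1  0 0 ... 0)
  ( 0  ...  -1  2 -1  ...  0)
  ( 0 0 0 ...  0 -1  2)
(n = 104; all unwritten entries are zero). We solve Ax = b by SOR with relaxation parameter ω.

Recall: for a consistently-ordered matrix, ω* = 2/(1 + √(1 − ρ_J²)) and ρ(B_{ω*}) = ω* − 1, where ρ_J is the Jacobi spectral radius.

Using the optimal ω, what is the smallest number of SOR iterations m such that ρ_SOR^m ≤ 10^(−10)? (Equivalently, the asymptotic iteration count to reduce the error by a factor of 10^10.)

n=104: λ(B_J) = 1 − λ(A)/2 = cos(kπ/105); k=1 gives ρ_J = 0.9995524.
√(1 − cos²(π/105)) = sin(π/105) ≈ 0.0299155.
Young: ω* = 2/(1+√(1−ρ_J²)) = 2/(1+0.0299155) = 2/1.0299155 = 1.9419069.
ρ_SOR = ω* − 1 = 1.9419069 − 1 = 0.9419069.
10·ln10 = 23.0259; −ln(0.9419069) = 0.0598488; m = ⌈23.0259/0.0598488⌉ = ⌈384.735⌉ = 385.

m = 385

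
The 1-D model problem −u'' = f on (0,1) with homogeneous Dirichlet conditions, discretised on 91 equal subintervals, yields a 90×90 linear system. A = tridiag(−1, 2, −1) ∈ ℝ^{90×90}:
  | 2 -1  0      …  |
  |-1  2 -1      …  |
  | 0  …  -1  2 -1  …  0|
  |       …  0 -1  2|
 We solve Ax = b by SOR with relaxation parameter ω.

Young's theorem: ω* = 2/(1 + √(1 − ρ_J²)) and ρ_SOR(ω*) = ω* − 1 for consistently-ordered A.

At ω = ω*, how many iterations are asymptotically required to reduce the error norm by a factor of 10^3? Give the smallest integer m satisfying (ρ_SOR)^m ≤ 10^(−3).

m = 101

[ρ_J] n=90: ρ(B_J) = cos(π/(n+1)) = cos(π/91) = 0.9994041.
root = sin(π/91) = 0.0345161  (since 1−cos² = sin²).
ω* = 2 / (1 + 0.0345161) = 2 / 1.0345161 ≈ 1.9332710.
Hence ρ(B_{ω*}) = 1.9332710 − 1 = 0.9332710.
For 3 digits: m = 3·ln10 / (−ln 0.9332710) = 6.90776/0.0690597 = 100.026; round up → m = 101.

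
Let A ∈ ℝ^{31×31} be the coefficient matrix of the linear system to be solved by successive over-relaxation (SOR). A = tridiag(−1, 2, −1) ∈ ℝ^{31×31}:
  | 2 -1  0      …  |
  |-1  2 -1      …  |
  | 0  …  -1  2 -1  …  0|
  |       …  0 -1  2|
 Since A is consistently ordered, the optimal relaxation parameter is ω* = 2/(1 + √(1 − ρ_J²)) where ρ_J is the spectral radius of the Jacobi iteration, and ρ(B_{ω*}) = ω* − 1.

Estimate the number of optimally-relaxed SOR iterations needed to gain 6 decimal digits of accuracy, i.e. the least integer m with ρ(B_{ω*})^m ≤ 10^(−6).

½·tridiag(1,0,1) at n=31: λ_k = cos(kπ/32); max |λ| at k=1 ⇒ ρ_J = cos(π/32) ≈ 0.9951847.
1 − cos²(π/32) = sin²(π/32) ⇒ √(1−ρ_J²) = sin(π/32) = 0.0980171.
ω* = 2/(1 + 0.0980171) = 2/1.0980171 = 1.8214653.
and ρ(B_{ω*}) = 1.8214653 − 1 = 0.8214653.
m ≥ 6·ln10 / (−ln 0.8214653) = 70.249; smallest integer m = 71.

m = 71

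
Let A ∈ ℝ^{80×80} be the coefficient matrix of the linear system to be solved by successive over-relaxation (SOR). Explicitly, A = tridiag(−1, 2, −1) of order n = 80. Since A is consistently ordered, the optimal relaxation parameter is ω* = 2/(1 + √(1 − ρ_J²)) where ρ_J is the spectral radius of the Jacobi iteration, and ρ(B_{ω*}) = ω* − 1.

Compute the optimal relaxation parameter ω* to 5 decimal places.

With n=80, ρ(Jacobi) = cos(π/81) = 0.99925.
√(1−ρ_J²) simplifies to sin(π/81) = 0.038775.
So ω* = 2/1.038775 = 1.92534 (Young).
[ρ_SOR] ω* − 1 = 0.92534.

ω* = 1.92534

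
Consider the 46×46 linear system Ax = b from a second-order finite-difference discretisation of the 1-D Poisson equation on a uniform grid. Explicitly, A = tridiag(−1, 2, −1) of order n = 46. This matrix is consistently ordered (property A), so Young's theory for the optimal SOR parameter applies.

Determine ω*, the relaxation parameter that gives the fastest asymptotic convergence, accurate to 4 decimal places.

With n=46, ρ(Jacobi) = cos(π/47) = 0.9978.
√(1 − cos²(π/47)) = sin(π/47) ≈ 0.06679.
ω* = 2/(1 + 0.06679) = 2/1.06679 = 1.8748.
At ω = 1.8748 every |λ(B_ω)| = ω−1, so ρ_SOR = 0.8748.

ω* = 1.8748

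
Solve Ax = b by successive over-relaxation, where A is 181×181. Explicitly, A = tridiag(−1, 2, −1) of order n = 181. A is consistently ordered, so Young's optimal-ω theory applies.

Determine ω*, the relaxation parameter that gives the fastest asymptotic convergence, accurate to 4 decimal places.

spectrum of D⁻¹(L+U) = {cos(kπ/182) : 1≤k≤181}; ρ_J = cos(π/182) = 0.9999.
√(1−ρ_J²) simplifies to sin(π/182) = 0.01726.
Then 2/(1+√(1−ρ_J²)) = 2/(1+0.01726); ω* = 2/1.01726 = 1.9661.
ρ_SOR = ω* − 1 = 1.9661 − 1 = 0.9661.

ω* = 1.9661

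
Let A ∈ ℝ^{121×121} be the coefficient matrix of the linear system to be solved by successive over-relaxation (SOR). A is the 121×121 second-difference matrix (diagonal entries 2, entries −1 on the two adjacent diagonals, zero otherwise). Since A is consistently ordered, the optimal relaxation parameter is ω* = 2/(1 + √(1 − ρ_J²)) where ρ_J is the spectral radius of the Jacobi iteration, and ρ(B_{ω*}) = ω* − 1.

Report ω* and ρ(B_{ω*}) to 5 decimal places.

ρ_J = max_k |cos(kπ/122)| = cos(π/122) = 0.99967
√(1−ρ_J²) simplifies to sin(π/122) = 0.025748.
Young: ω* = 2/(1+√(1−ρ_J²)) = 2/(1+0.025748) = 2/1.025748 = 1.94980.
At ω = 1.94980 every |λ(B_ω)| = ω−1, so ρ_SOR = 0.94980.

ω* = 1.94980, ρ_SOR = 0.94980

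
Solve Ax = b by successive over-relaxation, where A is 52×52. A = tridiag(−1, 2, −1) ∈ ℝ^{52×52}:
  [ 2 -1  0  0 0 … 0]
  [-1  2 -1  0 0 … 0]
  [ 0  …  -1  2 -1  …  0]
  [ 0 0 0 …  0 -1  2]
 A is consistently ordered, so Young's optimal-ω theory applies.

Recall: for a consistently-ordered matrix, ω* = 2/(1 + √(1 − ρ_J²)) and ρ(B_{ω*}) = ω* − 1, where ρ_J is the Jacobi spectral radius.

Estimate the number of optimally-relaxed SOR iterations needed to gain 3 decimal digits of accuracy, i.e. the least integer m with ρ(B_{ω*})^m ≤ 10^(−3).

m = 59

B_J for the 52×52 system has eigenvalues cos(kπ/53); ρ_J = cos(π/53) = 0.9982437.
root = sin(π/53) = 0.0592406  (since 1−cos² = sin²).
So ω* = 2/1.0592406 = 1.8881451 (Young).
Hence ρ(B_{ω*}) = 1.8881451 − 1 = 0.8881451.
(0.8881451)^m ≤ 10^{−3}  ⇒  m·ln(0.8881451) ≤ −3·ln10  ⇒  m ≥ 58.234  ⇒  m = 59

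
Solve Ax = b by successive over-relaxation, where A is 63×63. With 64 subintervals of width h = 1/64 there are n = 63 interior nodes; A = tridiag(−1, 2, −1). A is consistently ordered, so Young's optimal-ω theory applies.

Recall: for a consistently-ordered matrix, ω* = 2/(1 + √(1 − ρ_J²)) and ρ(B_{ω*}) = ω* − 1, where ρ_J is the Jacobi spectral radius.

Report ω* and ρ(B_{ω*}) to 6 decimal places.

ω* = 1.906455, ρ_SOR = 0.906455

ρ_J = max_k |cos(kπ/64)| = cos(π/64) = 0.998795
√(1−ρ_J²) simplifies to sin(π/64) = 0.0490677.
ω* = 2 / (1 + 0.0490677) = 2 / 1.0490677 ≈ 1.906455.
and ρ(B_{ω*}) = 1.906455 − 1 = 0.906455.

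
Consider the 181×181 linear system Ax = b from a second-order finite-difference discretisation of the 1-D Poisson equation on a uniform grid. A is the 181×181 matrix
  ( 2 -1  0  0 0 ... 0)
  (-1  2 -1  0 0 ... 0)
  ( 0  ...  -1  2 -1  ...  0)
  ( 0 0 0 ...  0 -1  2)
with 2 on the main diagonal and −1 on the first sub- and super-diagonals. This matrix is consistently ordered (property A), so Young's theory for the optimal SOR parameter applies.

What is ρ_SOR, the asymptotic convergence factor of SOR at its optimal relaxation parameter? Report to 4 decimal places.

ρ_SOR = 0.9661

B_J for the 181×181 system has eigenvalues cos(kπ/182); ρ_J = cos(π/182) = 0.9999.
√(1−ρ_J²) simplifies to sin(π/182) = 0.01726.
So ω* = 2/1.01726 = 1.9661 (Young).
ρ_SOR = ω* − 1 ≈ 0.9661.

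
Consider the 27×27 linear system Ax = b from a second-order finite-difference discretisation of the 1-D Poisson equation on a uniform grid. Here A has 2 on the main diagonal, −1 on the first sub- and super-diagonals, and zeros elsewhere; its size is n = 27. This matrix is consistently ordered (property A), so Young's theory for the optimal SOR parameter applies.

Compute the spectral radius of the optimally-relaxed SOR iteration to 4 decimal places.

B_J for the 27×27 system has eigenvalues cos(kπ/28); ρ_J = cos(π/28) = 0.9937.
√(1−ρ_J²) = |sin(π/28)| = 0.11196
Young: ω* = 2/(1+√(1−ρ_J²)) = 2/(1+0.11196) = 2/1.11196 = 1.7986.
At ω = 1.7986 every |λ(B_ω)| = ω−1, so ρ_SOR = 0.7986.

ρ_SOR = 0.7986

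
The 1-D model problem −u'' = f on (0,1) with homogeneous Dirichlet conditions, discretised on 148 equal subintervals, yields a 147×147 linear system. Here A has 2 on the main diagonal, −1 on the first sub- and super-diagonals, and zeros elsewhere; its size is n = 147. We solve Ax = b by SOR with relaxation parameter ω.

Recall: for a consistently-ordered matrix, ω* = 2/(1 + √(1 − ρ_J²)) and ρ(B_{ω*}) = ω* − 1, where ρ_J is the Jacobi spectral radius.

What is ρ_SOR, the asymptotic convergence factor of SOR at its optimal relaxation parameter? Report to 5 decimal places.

ρ_SOR = 0.95843

With n=147, ρ(Jacobi) = cos(π/148) = 0.99977.
√(1 − cos²(π/148)) = sin(π/148) ≈ 0.021225.
ω* = 2/(1 + 0.021225) = 2/1.021225 = 1.95843.
Hence ρ(B_{ω*}) = 1.95843 − 1 = 0.95843.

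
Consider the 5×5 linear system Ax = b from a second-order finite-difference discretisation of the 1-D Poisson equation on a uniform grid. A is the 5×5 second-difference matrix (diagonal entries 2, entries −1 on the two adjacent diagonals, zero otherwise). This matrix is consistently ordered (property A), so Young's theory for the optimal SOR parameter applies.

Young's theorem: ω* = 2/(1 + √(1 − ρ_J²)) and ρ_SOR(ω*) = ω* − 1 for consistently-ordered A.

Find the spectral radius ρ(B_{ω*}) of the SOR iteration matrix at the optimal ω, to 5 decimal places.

ρ_SOR = 0.33333

ρ_J = max_k |cos(kπ/6)| = cos(π/6) = 0.86603
√(1−ρ_J²) simplifies to sin(π/6) = 0.500000.
Then 2/(1+√(1−ρ_J²)) = 2/(1+0.500000); ω* = 2/1.500000 = 1.33333.
At ω = 1.33333 every |λ(B_ω)| = ω−1, so ρ_SOR = 0.33333.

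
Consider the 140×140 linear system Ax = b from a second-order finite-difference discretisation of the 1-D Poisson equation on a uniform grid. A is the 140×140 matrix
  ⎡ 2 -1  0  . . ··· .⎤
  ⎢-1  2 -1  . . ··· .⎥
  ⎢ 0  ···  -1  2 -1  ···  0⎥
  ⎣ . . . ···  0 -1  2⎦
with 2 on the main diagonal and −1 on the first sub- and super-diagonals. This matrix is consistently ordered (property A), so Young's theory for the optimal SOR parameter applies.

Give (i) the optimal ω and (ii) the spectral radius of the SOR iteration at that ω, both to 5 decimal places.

ω* = 1.95641, ρ_SOR = 0.95641

n=140: λ(B_J) = 1 − λ(A)/2 = cos(kπ/141); k=1 gives ρ_J = 0.99975.
√(1 − cos²(π/141)) = sin(π/141) ≈ 0.022279.
ω* = 2 / (1 + 0.022279) = 2 / 1.022279 ≈ 1.95641.
[ρ_SOR] ω* − 1 = 0.95641.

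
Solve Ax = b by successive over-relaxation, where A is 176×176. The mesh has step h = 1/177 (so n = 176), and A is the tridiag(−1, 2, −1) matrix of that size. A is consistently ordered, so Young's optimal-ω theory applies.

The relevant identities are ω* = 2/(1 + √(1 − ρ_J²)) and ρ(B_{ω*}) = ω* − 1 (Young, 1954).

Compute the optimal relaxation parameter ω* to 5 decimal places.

ω* = 1.96512

ρ_J = max_k |cos(kπ/177)| = cos(π/177) = 0.99984
root = sin(π/177) = 0.017748  (since 1−cos² = sin²).
Young: ω* = 2/(1+√(1−ρ_J²)) = 2/(1+0.017748) = 2/1.017748 = 1.96512.
ρ(B_{ω*}) = ω*−1 = 0.96512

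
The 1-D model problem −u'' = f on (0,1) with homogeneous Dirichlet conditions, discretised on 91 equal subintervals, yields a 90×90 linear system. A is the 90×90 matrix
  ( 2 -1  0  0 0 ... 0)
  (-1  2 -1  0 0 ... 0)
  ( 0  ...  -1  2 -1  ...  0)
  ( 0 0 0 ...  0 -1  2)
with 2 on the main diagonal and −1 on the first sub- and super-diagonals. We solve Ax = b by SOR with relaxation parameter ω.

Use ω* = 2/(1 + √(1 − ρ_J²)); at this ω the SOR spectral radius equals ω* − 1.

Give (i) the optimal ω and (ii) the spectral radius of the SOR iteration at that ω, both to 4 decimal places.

ω* = 1.9333, ρ_SOR = 0.9333

spectrum of D⁻¹(L+U) = {cos(kπ/91) : 1≤k≤90}; ρ_J = cos(π/91) = 0.9994.
1 − cos²(π/91) = sin²(π/91) ⇒ √(1−ρ_J²) = sin(π/91) = 0.03452.
So ω* = 2/1.03452 = 1.9333 (Young).
Hence ρ(B_{ω*}) = 1.9333 − 1 = 0.9333.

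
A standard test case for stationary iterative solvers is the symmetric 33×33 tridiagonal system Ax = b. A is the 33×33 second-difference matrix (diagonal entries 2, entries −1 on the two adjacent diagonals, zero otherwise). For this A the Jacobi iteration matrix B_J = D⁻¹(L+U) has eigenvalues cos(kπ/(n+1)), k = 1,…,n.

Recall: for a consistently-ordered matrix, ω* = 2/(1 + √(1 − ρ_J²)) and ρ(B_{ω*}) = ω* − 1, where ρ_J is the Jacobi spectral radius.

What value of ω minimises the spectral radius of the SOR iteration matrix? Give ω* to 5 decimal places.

n=33: λ(B_J) = 1 − λ(A)/2 = cos(kπ/34); k=1 gives ρ_J = 0.99573.
root = sin(π/34) = 0.092268  (since 1−cos² = sin²).
[ω*] 2 ÷ (1 + 0.092268) = 2 ÷ 1.092268 = 1.83105.
[ρ_SOR] ω* − 1 = 0.83105.

ω* = 1.83105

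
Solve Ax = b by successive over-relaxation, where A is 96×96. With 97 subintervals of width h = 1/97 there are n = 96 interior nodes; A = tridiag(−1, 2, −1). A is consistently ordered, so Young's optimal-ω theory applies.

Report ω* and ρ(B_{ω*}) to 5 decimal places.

ω* = 1.93727, ρ_SOR = 0.93727

½·tridiag(1,0,1) at n=96: λ_k = cos(kπ/97); max |λ| at k=1 ⇒ ρ_J = cos(π/97) ≈ 0.99948.
√(1−ρ_J²) = |sin(π/97)| = 0.032382
[ω*] 2 ÷ (1 + 0.032382) = 2 ÷ 1.032382 = 1.93727.
Hence ρ(B_{ω*}) = 1.93727 − 1 = 0.93727.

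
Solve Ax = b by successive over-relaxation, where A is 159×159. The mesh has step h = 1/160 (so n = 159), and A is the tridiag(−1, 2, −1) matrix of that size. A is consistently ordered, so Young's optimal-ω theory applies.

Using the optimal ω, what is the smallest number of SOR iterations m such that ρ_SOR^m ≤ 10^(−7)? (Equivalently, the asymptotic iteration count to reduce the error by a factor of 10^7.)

n=159: λ(B_J) = 1 − λ(A)/2 = cos(kπ/160); k=1 gives ρ_J = 0.9998072.
√(1−ρ_J²) simplifies to sin(π/160) = 0.0196337.
So ω* = 2/1.0196337 = 1.9614887 (Young).
and ρ(B_{ω*}) = 1.9614887 − 1 = 0.9614887.
(0.9614887)^m ≤ 10^{−7}  ⇒  m·ln(0.9614887) ≤ −7·ln10  ⇒  m ≥ 410.417  ⇒  m = 411

m = 411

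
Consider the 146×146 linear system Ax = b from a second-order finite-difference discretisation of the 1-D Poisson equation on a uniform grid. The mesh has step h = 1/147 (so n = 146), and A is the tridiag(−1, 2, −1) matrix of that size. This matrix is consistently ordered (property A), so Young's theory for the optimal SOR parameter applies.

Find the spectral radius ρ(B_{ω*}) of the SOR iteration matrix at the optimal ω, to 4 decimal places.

B_J for the 146×146 system has eigenvalues cos(kπ/147); ρ_J = cos(π/147) = 0.9998.
√(1 − cos²(π/147)) = sin(π/147) ≈ 0.02137.
ω* = 2/(1+0.02137) = 1.9582
[ρ_SOR] ω* − 1 = 0.9582.

ρ_SOR = 0.9582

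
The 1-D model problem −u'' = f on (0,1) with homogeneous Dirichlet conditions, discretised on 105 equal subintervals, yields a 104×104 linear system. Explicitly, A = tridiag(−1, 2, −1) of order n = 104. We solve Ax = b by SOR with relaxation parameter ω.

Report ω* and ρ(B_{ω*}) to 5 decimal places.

With n=104, ρ(Jacobi) = cos(π/105) = 0.99955.
√(1−ρ_J²) simplifies to sin(π/105) = 0.029915.
So ω* = 2/1.029915 = 1.94191 (Young).
and ρ(B_{ω*}) = 1.94191 − 1 = 0.94191.

ω* = 1.94191, ρ_SOR = 0.94191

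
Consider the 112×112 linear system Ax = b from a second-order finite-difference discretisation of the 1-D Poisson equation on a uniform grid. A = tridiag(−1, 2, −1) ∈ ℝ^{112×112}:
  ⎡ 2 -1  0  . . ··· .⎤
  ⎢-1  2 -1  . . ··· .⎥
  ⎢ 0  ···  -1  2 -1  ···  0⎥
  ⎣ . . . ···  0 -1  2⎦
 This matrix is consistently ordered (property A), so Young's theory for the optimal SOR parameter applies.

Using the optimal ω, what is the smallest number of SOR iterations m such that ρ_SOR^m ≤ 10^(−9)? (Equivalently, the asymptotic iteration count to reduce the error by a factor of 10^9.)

m = 373

With n=112, ρ(Jacobi) = cos(π/113) = 0.9996136.
√(1−ρ_J²) simplifies to sin(π/113) = 0.0277981.
Then 2/(1+√(1−ρ_J²)) = 2/(1+0.0277981); ω* = 2/1.0277981 = 1.9459075.
Hence ρ(B_{ω*}) = 1.9459075 − 1 = 0.9459075.
Need (0.9459075)^m ≤ 10^(−9): m ≥ 9·ln10/|ln 0.9459075| = 20.7233/0.0556105 = 372.651 ⇒ m = 373.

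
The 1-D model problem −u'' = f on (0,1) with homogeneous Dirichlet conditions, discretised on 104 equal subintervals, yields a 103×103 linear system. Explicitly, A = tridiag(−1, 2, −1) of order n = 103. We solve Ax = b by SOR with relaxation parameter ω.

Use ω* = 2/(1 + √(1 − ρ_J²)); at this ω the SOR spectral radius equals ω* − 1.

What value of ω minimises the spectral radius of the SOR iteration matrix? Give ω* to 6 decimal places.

B_J for the 103×103 system has eigenvalues cos(kπ/104); ρ_J = cos(π/104) = 0.999544.
√(1−ρ_J²) = |sin(π/104)| = 0.0302030
[ω*] 2 ÷ (1 + 0.0302030) = 2 ÷ 1.0302030 = 1.941365.
[ρ_SOR] ω* − 1 = 0.941365.

ω* = 1.941365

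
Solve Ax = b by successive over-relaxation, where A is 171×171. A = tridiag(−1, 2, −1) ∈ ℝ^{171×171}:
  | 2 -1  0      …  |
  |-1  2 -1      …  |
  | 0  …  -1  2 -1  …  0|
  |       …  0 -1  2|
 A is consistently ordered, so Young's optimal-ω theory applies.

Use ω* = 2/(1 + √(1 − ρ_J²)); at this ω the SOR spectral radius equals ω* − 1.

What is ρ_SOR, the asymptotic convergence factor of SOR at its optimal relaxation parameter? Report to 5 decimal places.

ρ_SOR = 0.96413

B_J for the 171×171 system has eigenvalues cos(kπ/172); ρ_J = cos(π/172) = 0.99983.
1 − cos²(π/172) = sin²(π/172) ⇒ √(1−ρ_J²) = sin(π/172) = 0.018264.
Then 2/(1+√(1−ρ_J²)) = 2/(1+0.018264); ω* = 2/1.018264 = 1.96413.
At ω = 1.96413 every |λ(B_ω)| = ω−1, so ρ_SOR = 0.96413.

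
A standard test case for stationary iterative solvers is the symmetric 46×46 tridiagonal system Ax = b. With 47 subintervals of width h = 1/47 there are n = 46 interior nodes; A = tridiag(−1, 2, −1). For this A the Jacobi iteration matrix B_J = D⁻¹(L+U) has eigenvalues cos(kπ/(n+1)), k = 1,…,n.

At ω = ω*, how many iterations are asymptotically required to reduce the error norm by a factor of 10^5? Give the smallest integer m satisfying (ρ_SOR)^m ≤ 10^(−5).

m = 87

spectrum of D⁻¹(L+U) = {cos(kπ/47) : 1≤k≤46}; ρ_J = cos(π/47) = 0.9977669.
root = sin(π/47) = 0.0667926  (since 1−cos² = sin²).
ω* = 2/(1+0.0667926) = 1.8747787
and ρ(B_{ω*}) = 1.8747787 − 1 = 0.8747787.
5·ln10 = 11.5129; −ln(0.8747787) = 0.133784; m = ⌈11.5129/0.133784⌉ = ⌈86.056⌉ = 87.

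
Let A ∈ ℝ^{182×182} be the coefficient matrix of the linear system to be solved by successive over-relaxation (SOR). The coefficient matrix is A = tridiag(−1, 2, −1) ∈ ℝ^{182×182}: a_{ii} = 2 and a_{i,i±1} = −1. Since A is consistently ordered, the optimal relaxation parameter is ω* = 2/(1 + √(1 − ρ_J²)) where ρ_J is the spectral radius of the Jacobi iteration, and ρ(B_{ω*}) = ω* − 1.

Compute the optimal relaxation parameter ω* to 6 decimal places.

ω* = 1.966247

spectrum of D⁻¹(L+U) = {cos(kπ/183) : 1≤k≤182}; ρ_J = cos(π/183) = 0.999853.
√(1 − cos²(π/183)) = sin(π/183) ≈ 0.0171663.
Young: ω* = 2/(1+√(1−ρ_J²)) = 2/(1+0.0171663) = 2/1.0171663 = 1.966247.
and ρ(B_{ω*}) = 1.966247 − 1 = 0.966247.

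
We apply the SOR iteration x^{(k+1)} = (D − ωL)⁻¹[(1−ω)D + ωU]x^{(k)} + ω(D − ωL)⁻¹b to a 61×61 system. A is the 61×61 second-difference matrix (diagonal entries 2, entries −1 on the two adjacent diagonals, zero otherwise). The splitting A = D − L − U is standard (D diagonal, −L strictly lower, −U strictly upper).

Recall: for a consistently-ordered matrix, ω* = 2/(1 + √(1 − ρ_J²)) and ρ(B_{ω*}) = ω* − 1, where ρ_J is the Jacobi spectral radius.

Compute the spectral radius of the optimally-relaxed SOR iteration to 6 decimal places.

ρ_SOR = 0.903585

n=61: λ(B_J) = 1 − λ(A)/2 = cos(kπ/62); k=1 gives ρ_J = 0.998717.
√(1 − cos²(π/62)) = sin(π/62) ≈ 0.0506492.
ω* = 2 / (1 + 0.0506492) = 2 / 1.0506492 ≈ 1.903585.
[ρ_SOR] ω* − 1 = 0.903585.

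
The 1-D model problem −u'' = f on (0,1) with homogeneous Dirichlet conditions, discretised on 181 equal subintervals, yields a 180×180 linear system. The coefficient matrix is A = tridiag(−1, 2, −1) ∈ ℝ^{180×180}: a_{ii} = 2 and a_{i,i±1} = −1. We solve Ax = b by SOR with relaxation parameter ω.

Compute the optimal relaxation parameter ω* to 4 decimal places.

With n=180, ρ(Jacobi) = cos(π/181) = 0.9998.
root = sin(π/181) = 0.01736  (since 1−cos² = sin²).
Young: ω* = 2/(1+√(1−ρ_J²)) = 2/(1+0.01736) = 2/1.01736 = 1.9659.
At ω = 1.9659 every |λ(B_ω)| = ω−1, so ρ_SOR = 0.9659.

ω* = 1.9659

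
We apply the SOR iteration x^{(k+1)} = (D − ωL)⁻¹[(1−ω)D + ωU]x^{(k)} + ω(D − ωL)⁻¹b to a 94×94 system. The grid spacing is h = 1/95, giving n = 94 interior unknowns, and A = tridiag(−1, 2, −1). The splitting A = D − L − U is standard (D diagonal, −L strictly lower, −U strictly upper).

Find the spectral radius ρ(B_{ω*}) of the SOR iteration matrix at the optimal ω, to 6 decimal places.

With n=94, ρ(Jacobi) = cos(π/95) = 0.999453.
√(1−ρ_J²) = |sin(π/95)| = 0.0330634
Then 2/(1+√(1−ρ_J²)) = 2/(1+0.0330634); ω* = 2/1.0330634 = 1.935990.
At ω = 1.935990 every |λ(B_ω)| = ω−1, so ρ_SOR = 0.935990.

ρ_SOR = 0.935990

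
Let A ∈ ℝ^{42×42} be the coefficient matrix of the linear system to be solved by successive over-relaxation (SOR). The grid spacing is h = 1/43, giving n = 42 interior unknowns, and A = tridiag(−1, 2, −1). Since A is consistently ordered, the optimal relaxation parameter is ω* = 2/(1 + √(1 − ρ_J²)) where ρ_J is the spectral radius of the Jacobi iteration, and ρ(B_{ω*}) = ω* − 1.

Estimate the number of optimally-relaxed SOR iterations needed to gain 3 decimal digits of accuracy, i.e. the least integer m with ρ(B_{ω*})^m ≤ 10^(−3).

½·tridiag(1,0,1) at n=42: λ_k = cos(kπ/43); max |λ| at k=1 ⇒ ρ_J = cos(π/43) ≈ 0.9973323.
√(1−ρ_J²) simplifies to sin(π/43) = 0.0729953.
[ω*] 2 ÷ (1 + 0.0729953) = 2 ÷ 1.0729953 = 1.8639411.
[ρ_SOR] ω* − 1 = 0.8639411.
For 3 digits: m = 3·ln10 / (−ln 0.8639411) = 6.90776/0.146251 = 47.232; round up → m = 48.

m = 48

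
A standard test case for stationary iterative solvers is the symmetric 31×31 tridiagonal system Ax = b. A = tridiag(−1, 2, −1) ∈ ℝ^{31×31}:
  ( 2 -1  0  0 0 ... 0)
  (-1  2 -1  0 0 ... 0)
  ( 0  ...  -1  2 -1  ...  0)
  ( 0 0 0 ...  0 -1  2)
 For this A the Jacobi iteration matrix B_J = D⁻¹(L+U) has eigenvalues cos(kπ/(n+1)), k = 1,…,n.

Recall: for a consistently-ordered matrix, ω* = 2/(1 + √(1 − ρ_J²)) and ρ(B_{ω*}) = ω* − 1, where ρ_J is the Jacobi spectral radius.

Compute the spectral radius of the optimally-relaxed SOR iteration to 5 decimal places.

ρ_SOR = 0.82147

spectrum of D⁻¹(L+U) = {cos(kπ/32) : 1≤k≤31}; ρ_J = cos(π/32) = 0.99518.
√(1 − cos²(π/32)) = sin(π/32) ≈ 0.098017.
[ω*] 2 ÷ (1 + 0.098017) = 2 ÷ 1.098017 = 1.82147.
[ρ_SOR] ω* − 1 = 0.82147.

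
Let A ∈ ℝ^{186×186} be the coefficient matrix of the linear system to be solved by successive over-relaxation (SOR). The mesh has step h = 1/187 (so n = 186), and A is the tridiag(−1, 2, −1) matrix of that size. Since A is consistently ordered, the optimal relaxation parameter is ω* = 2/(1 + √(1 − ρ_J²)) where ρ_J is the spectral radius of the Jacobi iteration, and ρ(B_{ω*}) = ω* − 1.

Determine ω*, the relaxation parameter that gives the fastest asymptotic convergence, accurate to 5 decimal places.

With n=186, ρ(Jacobi) = cos(π/187) = 0.99986.
root = sin(π/187) = 0.016799  (since 1−cos² = sin²).
ω* = 2/(1+0.016799) = 1.96696
ρ_SOR = ω* − 1 = 1.96696 − 1 = 0.96696.

ω* = 1.96696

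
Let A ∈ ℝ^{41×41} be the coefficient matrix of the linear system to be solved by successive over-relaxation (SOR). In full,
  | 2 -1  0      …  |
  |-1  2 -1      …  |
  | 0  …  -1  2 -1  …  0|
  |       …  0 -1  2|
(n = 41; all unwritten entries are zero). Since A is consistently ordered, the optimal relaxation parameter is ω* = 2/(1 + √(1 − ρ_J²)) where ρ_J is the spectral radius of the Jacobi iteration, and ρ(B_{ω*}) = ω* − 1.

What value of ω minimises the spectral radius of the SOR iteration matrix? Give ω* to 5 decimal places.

ω* = 1.86093

B_J for the 41×41 system has eigenvalues cos(kπ/42); ρ_J = cos(π/42) = 0.99720.
√(1−ρ_J²) simplifies to sin(π/42) = 0.074730.
ω* = 2/(1 + 0.074730) = 2/1.074730 = 1.86093.
At ω = 1.86093 every |λ(B_ω)| = ω−1, so ρ_SOR = 0.86093.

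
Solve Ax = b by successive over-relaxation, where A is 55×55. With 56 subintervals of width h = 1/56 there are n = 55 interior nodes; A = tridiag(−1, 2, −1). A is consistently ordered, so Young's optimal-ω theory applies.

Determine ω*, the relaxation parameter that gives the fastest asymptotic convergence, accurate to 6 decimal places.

ω* = 1.893813

n=55: λ(B_J) = 1 − λ(A)/2 = cos(kπ/56); k=1 gives ρ_J = 0.998427.
1 − cos²(π/56) = sin²(π/56) ⇒ √(1−ρ_J²) = sin(π/56) = 0.0560704.
Young: ω* = 2/(1+√(1−ρ_J²)) = 2/(1+0.0560704) = 2/1.0560704 = 1.893813.
ρ(B_{ω*}) = ω*−1 = 0.893813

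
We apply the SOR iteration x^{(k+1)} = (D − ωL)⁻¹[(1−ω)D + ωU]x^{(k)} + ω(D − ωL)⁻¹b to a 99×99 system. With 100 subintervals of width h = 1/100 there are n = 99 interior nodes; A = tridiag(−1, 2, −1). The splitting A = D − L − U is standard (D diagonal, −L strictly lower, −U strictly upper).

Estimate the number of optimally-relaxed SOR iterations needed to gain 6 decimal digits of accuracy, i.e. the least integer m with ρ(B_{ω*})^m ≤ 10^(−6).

m = 220

½·tridiag(1,0,1) at n=99: λ_k = cos(kπ/100); max |λ| at k=1 ⇒ ρ_J = cos(π/100) ≈ 0.9995066.
√(1−ρ_J²) simplifies to sin(π/100) = 0.0314108.
ω* = 2 / (1 + 0.0314108) = 2 / 1.0314108 ≈ 1.9390916.
ρ_SOR = ω* − 1 ≈ 0.9390916.
6·ln10 = 13.8155; −ln(0.9390916) = 0.0628423; m = ⌈13.8155/0.0628423⌉ = ⌈219.844⌉ = 220.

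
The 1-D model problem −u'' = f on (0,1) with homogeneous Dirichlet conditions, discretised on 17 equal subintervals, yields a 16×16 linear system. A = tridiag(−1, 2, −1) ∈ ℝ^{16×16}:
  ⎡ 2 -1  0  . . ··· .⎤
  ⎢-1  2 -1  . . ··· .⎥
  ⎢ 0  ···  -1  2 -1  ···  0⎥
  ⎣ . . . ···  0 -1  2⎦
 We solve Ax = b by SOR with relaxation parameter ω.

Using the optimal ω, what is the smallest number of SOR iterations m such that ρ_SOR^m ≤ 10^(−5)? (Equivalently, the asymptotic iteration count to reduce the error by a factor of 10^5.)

m = 31

[ρ_J] n=16: ρ(B_J) = cos(π/(n+1)) = cos(π/17) = 0.9829731.
√(1−ρ_J²) simplifies to sin(π/17) = 0.1837495.
So ω* = 2/1.1837495 = 1.6895466 (Young).
At ω = 1.6895466 every |λ(B_ω)| = ω−1, so ρ_SOR = 0.6895466.
m ≥ 5·ln10 / (−ln 0.6895466) = 30.972; smallest integer m = 31.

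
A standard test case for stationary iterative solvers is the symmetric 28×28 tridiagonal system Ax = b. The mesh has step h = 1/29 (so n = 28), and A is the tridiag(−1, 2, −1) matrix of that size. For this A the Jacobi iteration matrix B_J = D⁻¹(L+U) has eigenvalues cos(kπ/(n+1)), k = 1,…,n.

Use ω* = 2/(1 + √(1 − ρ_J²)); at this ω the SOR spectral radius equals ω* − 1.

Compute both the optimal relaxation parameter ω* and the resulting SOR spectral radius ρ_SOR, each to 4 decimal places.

ω* = 1.8049, ρ_SOR = 0.8049

ρ_J = max_k |cos(kπ/29)| = cos(π/29) = 0.9941
√(1−ρ_J²) = |sin(π/29)| = 0.10812
ω* = 2/(1+0.10812) = 1.8049
[ρ_SOR] ω* − 1 = 0.8049.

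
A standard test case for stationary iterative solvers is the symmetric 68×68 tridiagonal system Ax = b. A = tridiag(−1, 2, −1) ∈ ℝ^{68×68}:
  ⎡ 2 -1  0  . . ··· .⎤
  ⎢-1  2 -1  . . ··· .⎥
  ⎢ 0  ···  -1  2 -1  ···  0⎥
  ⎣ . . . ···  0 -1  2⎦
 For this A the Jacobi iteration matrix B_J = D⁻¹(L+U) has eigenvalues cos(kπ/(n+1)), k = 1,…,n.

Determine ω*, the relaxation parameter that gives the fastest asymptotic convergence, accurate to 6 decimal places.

[ρ_J] n=68: ρ(B_J) = cos(π/(n+1)) = cos(π/69) = 0.998964.
√(1 − cos²(π/69)) = sin(π/69) ≈ 0.0455146.
ω* = 2/(1 + 0.0455146) = 2/1.0455146 = 1.912934.
Hence ρ(B_{ω*}) = 1.912934 − 1 = 0.912934.

ω* = 1.912934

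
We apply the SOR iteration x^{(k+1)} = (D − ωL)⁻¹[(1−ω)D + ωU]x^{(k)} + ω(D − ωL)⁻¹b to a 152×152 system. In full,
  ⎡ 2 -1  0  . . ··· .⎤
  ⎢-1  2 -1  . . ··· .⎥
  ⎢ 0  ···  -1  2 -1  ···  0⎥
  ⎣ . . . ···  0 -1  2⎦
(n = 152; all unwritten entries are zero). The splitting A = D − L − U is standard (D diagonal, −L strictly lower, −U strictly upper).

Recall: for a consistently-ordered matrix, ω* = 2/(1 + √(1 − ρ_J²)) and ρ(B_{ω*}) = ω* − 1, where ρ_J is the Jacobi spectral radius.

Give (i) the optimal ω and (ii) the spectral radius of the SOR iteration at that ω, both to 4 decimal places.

spectrum of D⁻¹(L+U) = {cos(kπ/153) : 1≤k≤152}; ρ_J = cos(π/153) = 0.9998.
√(1−ρ_J²) = |sin(π/153)| = 0.02053
Young: ω* = 2/(1+√(1−ρ_J²)) = 2/(1+0.02053) = 2/1.02053 = 1.9598.
ρ_SOR = ω* − 1 ≈ 0.9598.

ω* = 1.9598, ρ_SOR = 0.9598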